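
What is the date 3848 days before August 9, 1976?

January 26, 1966

−366 (one year; includes Feb 29, 1976) → Aug 9, 1975 (3482 left).
−365 (one year) → Aug 9, 1974 (3117 left).
−365 (one year) → Aug 9, 1973 (2752 left).
−365 (one year) → Aug 9, 1972 (2387 left).
−366 (one year; includes Feb 29, 1972) → Aug 9, 1971 (2021 left).
−365 (one year) → Aug 9, 1970 (1656 left).
−365 (one year) → Aug 9, 1969 (1291 left).
−365 (one year) → Aug 9, 1968 (926 left).
−366 (one year; includes Feb 29, 1968) → Aug 9, 1967 (560 left).
−365 (one year) → Aug 9, 1966 (195 left).
−9 → Jul 31, 1966 (end of Jul, 31 days; 186 left).
−31 → Jun 30, 1966 (end of Jun, 30 days; 155 left).
−30 → May 31, 1966 (end of May, 31 days; 125 left).
−31 → Apr 30, 1966 (end of Apr, 30 days; 94 left).
−30 → Mar 31, 1966 (end of Mar, 31 days; 64 left).
−31 → Feb 28, 1966 (end of Feb, 28 days; 33 left).
−28 → Jan 31, 1966 (end of Jan, 31 days; 5 left).
−5 → Jan 26, 1966.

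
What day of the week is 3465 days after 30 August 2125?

Thursday

First find the weekday of Aug 30, 2125. Doomsday rule: the anchor day for the 2100s is Sunday. For year 25: 25÷12 = 2 r 1, and 1÷4 = 0, so 2+1+0 = 3.
Sunday + 3 ≡ Wednesday — that's 2125's doomsday.
In August the doomsday date is Aug 8.
Aug 30 is 22 days after Aug 8; 22 mod 7 = 1, so Wednesday + 1 = Thursday.
3465 mod 7 = 0, so 3465 days after a Thursday is Thursday + 0 = Thursday.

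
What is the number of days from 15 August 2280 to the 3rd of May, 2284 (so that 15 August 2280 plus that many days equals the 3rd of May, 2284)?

1357

Aug 15, 2280 → Aug 15, 2281: 365 days.
Aug 15, 2281 → Aug 15, 2282: 365 days.
Aug 15, 2282 → Aug 15, 2283: 365 days.
Aug 15, 2283 → Sep 15, 2283: 31 days (August has 31).
Sep 15, 2283 → Oct 15, 2283: 30 days (September has 30).
Oct 15, 2283 → Nov 15, 2283: 31 days (October has 31).
Nov 15, 2283 → Dec 15, 2283: 30 days (November has 30).
Dec 15, 2283 → Jan 15, 2284: 31 days (December has 31).
Jan 15, 2284 → Feb 15, 2284: 31 days (January has 31).
Feb 15, 2284 → Mar 15, 2284: 29 days (February has 29).
Mar 15, 2284 → Apr 15, 2284: 31 days (March has 31).
Apr 15, 2284 → May 3, 2284: 18 days.
Total: 1357 days.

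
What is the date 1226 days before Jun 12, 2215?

−365 (one year) → Jun 12, 2214 (861 left).
−365 (one year) → Jun 12, 2213 (496 left).
−365 (one year) → Jun 12, 2212 (131 left).
−12 → May 31, 2212 (end of May, 31 days; 119 left).
−31 → Apr 30, 2212 (end of Apr, 30 days; 88 left).
−30 → Mar 31, 2212 (end of Mar, 31 days; 58 left).
−31 → Feb 29, 2212 (end of Feb, 29 days; 27 left).
−27 → Feb 2, 2212.

February 2, 2212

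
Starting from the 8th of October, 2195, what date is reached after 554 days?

+366 (one year; includes Feb 29, 2196) → Oct 8, 2196 (188 left).
Oct has 31 days: +24 → Nov 1, 2196 (164 left).
Nov has 30 days: +30 → Dec 1, 2196 (134 left).
Dec has 31 days: +31 → Jan 1, 2197 (103 left).
Jan has 31 days: +31 → Feb 1, 2197 (72 left).
Feb has 28 days: +28 → Mar 1, 2197 (44 left).
Mar has 31 days: +31 → Apr 1, 2197 (13 left).
+13 → Apr 14, 2197.

April 14, 2197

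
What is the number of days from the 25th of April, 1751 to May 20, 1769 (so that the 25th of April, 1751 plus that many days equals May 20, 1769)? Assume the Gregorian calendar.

Apr 25, 1751 → Apr 25, 1752: 366 days (Feb 29, 1752 is in that span).
Apr 25, 1752 → Apr 25, 1753: 365 days.
Apr 25, 1753 → Apr 25, 1754: 365 days.
Apr 25, 1754 → Apr 25, 1755: 365 days.
Apr 25, 1755 → Apr 25, 1756: 366 days (Feb 29, 1756 is in that span).
Apr 25, 1756 → Apr 25, 1757: 365 days.
Apr 25, 1757 → Apr 25, 1758: 365 days.
Apr 25, 1758 → Apr 25, 1759: 365 days.
Apr 25, 1759 → Apr 25, 1760: 366 days (Feb 29, 1760 is in that span).
Apr 25, 1760 → Apr 25, 1761: 365 days.
Apr 25, 1761 → Apr 25, 1762: 365 days.
Apr 25, 1762 → Apr 25, 1763: 365 days.
Apr 25, 1763 → Apr 25, 1764: 366 days (Feb 29, 1764 is in that span).
Apr 25, 1764 → Apr 25, 1765: 365 days.
Apr 25, 1765 → Apr 25, 1766: 365 days.
Apr 25, 1766 → Apr 25, 1767: 365 days.
Apr 25, 1767 → Apr 25, 1768: 366 days (Feb 29, 1768 is in that span).
Apr 25, 1768 → May 25, 1768: 30 days (April has 30).
May 25, 1768 → Jun 25, 1768: 31 days (May has 31).
Jun 25, 1768 → Jul 25, 1768: 30 days (June has 30).
Jul 25, 1768 → Aug 25, 1768: 31 days (July has 31).
Aug 25, 1768 → Sep 25, 1768: 31 days (August has 31).
Sep 25, 1768 → Oct 25, 1768: 30 days (September has 30).
Oct 25, 1768 → Nov 25, 1768: 31 days (October has 31).
Nov 25, 1768 → Dec 25, 1768: 30 days (November has 30).
Dec 25, 1768 → Jan 25, 1769: 31 days (December has 31).
Jan 25, 1769 → Feb 25, 1769: 31 days (January has 31).
Feb 25, 1769 → Mar 25, 1769: 28 days (February has 28).
Mar 25, 1769 → Apr 25, 1769: 31 days (March has 31).
Apr 25, 1769 → May 20, 1769: 25 days.
Total: 6600 days.

6600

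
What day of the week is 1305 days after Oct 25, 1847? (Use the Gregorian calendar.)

Thursday

First find the weekday of Oct 25, 1847. Doomsday rule: the anchor day for the 1800s is Friday. For year 47: 47÷12 = 3 r 11, and 11÷4 = 2, so 3+11+2 = 16.
Friday + 16 ≡ Sunday — that's 1847's doomsday.
In October the doomsday date is Oct 10.
Oct 25 is 15 days after Oct 10; 15 mod 7 = 1, so Sunday + 1 = Monday.
1305 mod 7 = 3, so 1305 days after a Monday is Monday + 3 = Thursday.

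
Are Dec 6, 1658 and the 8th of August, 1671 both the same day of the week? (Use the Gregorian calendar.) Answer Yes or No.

From Dec 6, 1658 to Aug 8, 1671 is 4628 days.
4628 mod 7 = 1, so they are different weekdays.
(Dec 6, 1658 is a Friday; Aug 8, 1671 is a Saturday.)

No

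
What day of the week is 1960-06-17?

Doomsday rule: the anchor day for the 1900s is Wednesday. For year 60: 60÷12 = 5 r 0, and 0÷4 = 0, so 5+0+0 = 5.
Wednesday + 5 ≡ Monday — that's 1960's doomsday.
In June the doomsday date is Jun 6.
Jun 17 is 11 days after Jun 6; 11 mod 7 = 4, so Monday + 4 = Friday.

Friday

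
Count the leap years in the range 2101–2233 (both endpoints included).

Multiples of 4 in [2101,2233]: 33.
Of those, multiples of 100: 1 (not leap unless ÷400).
Multiples of 400: 0.
Leap years = 33 − 1 + 0 = 32.

32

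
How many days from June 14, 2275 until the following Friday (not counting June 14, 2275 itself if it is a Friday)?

4

Jun 14, 2275 is a Monday.
From Monday to the next Friday is 4 days.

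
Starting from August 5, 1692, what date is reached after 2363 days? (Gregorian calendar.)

+365 (one year) → Aug 5, 1693 (1998 left).
+365 (one year) → Aug 5, 1694 (1633 left).
+365 (one year) → Aug 5, 1695 (1268 left).
+366 (one year; includes Feb 29, 1696) → Aug 5, 1696 (902 left).
+365 (one year) → Aug 5, 1697 (537 left).
+365 (one year) → Aug 5, 1698 (172 left).
Aug has 31 days: +27 → Sep 1, 1698 (145 left).
Sep has 30 days: +30 → Oct 1, 1698 (115 left).
Oct has 31 days: +31 → Nov 1, 1698 (84 left).
Nov has 30 days: +30 → Dec 1, 1698 (54 left).
Dec has 31 days: +31 → Jan 1, 1699 (23 left).
+23 → Jan 24, 1699.

January 24, 1699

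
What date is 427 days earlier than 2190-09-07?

−365 (one year) → Sep 7, 2189 (62 left).
−7 → Aug 31, 2189 (end of Aug, 31 days; 55 left).
−31 → Jul 31, 2189 (end of Jul, 31 days; 24 left).
−24 → Jul 7, 2189.

July 7, 2189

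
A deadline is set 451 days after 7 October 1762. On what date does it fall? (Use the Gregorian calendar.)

January 1, 1764

+365 (one year) → Oct 7, 1763 (86 left).
Oct has 31 days: +25 → Nov 1, 1763 (61 left).
Nov has 30 days: +30 → Dec 1, 1763 (31 left).
Dec has 31 days: +31 → Jan 1, 1764 (0 left).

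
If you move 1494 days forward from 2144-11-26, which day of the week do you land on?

Nov 26, 2144 is a Thursday.
1494 mod 7 = 3, so 1494 days after a Thursday is Thursday + 3 = Sunday.

Sunday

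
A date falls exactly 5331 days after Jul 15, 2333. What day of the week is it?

Jul 15, 2333 is a Saturday.
5331 mod 7 = 4, so 5331 days after a Saturday is Saturday + 4 = Wednesday.

Wednesday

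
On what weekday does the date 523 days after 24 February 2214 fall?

Feb 24, 2214 is a Thursday.
523 mod 7 = 5, so 523 days after a Thursday is Thursday + 5 = Tuesday.

Tuesday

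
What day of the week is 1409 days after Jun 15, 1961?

Jun 15, 1961 is a Thursday.
1409 mod 7 = 2, so 1409 days after a Thursday is Thursday + 2 = Saturday.

Saturday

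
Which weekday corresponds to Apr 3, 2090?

Doomsday rule: the anchor day for the 2000s is Tuesday. For year 90: 90÷12 = 7 r 6, and 6÷4 = 1, so 7+6+1 = 14.
Tuesday + 14 ≡ Tuesday — that's 2090's doomsday.
In April the doomsday date is Apr 4.
Apr 3 is 1 day before Apr 4; 1 mod 7 = 1, so Tuesday − 1 = Monday.

Monday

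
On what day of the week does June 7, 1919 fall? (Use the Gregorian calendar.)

Doomsday rule: the anchor day for the 1900s is Wednesday. For year 19: 19÷12 = 1 r 7, and 7÷4 = 1, so 1+7+1 = 9.
Wednesday + 9 ≡ Friday — that's 1919's doomsday.
In June the doomsday date is Jun 6.
Jun 7 is 1 day after Jun 6; 1 mod 7 = 1, so Friday + 1 = Saturday.

Saturday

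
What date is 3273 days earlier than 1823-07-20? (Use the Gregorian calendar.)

−365 (one year) → Jul 20, 1822 (2908 left).
−365 (one year) → Jul 20, 1821 (2543 left).
−365 (one year) → Jul 20, 1820 (2178 left).
−366 (one year; includes Feb 29, 1820) → Jul 20, 1819 (1812 left).
−365 (one year) → Jul 20, 1818 (1447 left).
−365 (one year) → Jul 20, 1817 (1082 left).
−365 (one year) → Jul 20, 1816 (717 left).
−366 (one year; includes Feb 29, 1816) → Jul 20, 1815 (351 left).
−20 → Jun 30, 1815 (end of Jun, 30 days; 331 left).
−30 → May 31, 1815 (end of May, 31 days; 301 left).
−31 → Apr 30, 1815 (end of Apr, 30 days; 270 left).
−30 → Mar 31, 1815 (end of Mar, 31 days; 240 left).
−31 → Feb 28, 1815 (end of Feb, 28 days; 209 left).
−28 → Jan 31, 1815 (end of Jan, 31 days; 181 left).
−31 → Dec 31, 1814 (end of Dec, 31 days; 150 left).
−31 → Nov 30, 1814 (end of Nov, 30 days; 119 left).
−30 → Oct 31, 1814 (end of Oct, 31 days; 89 left).
−31 → Sep 30, 1814 (end of Sep, 30 days; 58 left).
−30 → Aug 31, 1814 (end of Aug, 31 days; 28 left).
−28 → Aug 3, 1814.

August 3, 1814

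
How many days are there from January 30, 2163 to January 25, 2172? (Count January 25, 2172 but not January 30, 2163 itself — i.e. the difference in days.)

Jan 30, 2163 → Jan 30, 2164: 365 days.
Jan 30, 2164 → Jan 30, 2165: 366 days (Feb 29, 2164 is in that span).
Jan 30, 2165 → Jan 30, 2166: 365 days.
Jan 30, 2166 → Jan 30, 2167: 365 days.
Jan 30, 2167 → Jan 30, 2168: 365 days.
Jan 30, 2168 → Jan 30, 2169: 366 days (Feb 29, 2168 is in that span).
Jan 30, 2169 → Jan 30, 2170: 365 days.
Jan 30, 2170 → Jan 30, 2171: 365 days.
Jan 30, 2171 → Feb 28, 2171: 29 days (January has 31).
Feb 28, 2171 → Mar 28, 2171: 28 days (February has 28).
Mar 28, 2171 → Apr 28, 2171: 31 days (March has 31).
Apr 28, 2171 → May 28, 2171: 30 days (April has 30).
May 28, 2171 → Jun 28, 2171: 31 days (May has 31).
Jun 28, 2171 → Jul 28, 2171: 30 days (June has 30).
Jul 28, 2171 → Aug 28, 2171: 31 days (July has 31).
Aug 28, 2171 → Sep 28, 2171: 31 days (August has 31).
Sep 28, 2171 → Oct 28, 2171: 30 days (September has 30).
Oct 28, 2171 → Nov 28, 2171: 31 days (October has 31).
Nov 28, 2171 → Dec 28, 2171: 30 days (November has 30).
Dec 28, 2171 → Jan 25, 2172: 28 days.
Total: 3282 days.

3282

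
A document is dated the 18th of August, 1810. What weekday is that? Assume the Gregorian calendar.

Doomsday rule: the anchor day for the 1800s is Friday. For year 10: 10÷12 = 0 r 10, and 10÷4 = 2, so 0+10+2 = 12.
Friday + 12 ≡ Wednesday — that's 1810's doomsday.
In August the doomsday date is Aug 8.
Aug 18 is 10 days after Aug 8; 10 mod 7 = 3, so Wednesday + 3 = Saturday.

Saturday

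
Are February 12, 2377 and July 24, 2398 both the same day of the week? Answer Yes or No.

No

From Feb 12, 2377 to Jul 24, 2398 is 7832 days.
7832 mod 7 = 6, so they are different weekdays.
(Feb 12, 2377 is a Saturday; Jul 24, 2398 is a Friday.)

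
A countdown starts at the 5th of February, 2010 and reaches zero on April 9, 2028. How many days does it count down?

6638

Feb 5, 2010 → Feb 5, 2011: 365 days.
Feb 5, 2011 → Feb 5, 2012: 365 days.
Feb 5, 2012 → Feb 5, 2013: 366 days (Feb 29, 2012 is in that span).
Feb 5, 2013 → Feb 5, 2014: 365 days.
Feb 5, 2014 → Feb 5, 2015: 365 days.
Feb 5, 2015 → Feb 5, 2016: 365 days.
Feb 5, 2016 → Feb 5, 2017: 366 days (Feb 29, 2016 is in that span).
Feb 5, 2017 → Feb 5, 2018: 365 days.
Feb 5, 2018 → Feb 5, 2019: 365 days.
Feb 5, 2019 → Feb 5, 2020: 365 days.
Feb 5, 2020 → Feb 5, 2021: 366 days (Feb 29, 2020 is in that span).
Feb 5, 2021 → Feb 5, 2022: 365 days.
Feb 5, 2022 → Feb 5, 2023: 365 days.
Feb 5, 2023 → Feb 5, 2024: 365 days.
Feb 5, 2024 → Feb 5, 2025: 366 days (Feb 29, 2024 is in that span).
Feb 5, 2025 → Feb 5, 2026: 365 days.
Feb 5, 2026 → Feb 5, 2027: 365 days.
Feb 5, 2027 → Feb 5, 2028: 365 days.
Feb 5, 2028 → Mar 5, 2028: 29 days (February has 29).
Mar 5, 2028 → Apr 5, 2028: 31 days (March has 31).
Apr 5, 2028 → Apr 9, 2028: 4 days.
Total: 6638 days.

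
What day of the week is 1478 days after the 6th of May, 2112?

Saturday

First find the weekday of May 6, 2112. Doomsday rule: the anchor day for the 2100s is Sunday. For year 12: 12÷12 = 1 r 0, and 0÷4 = 0, so 1+0+0 = 1.
Sunday + 1 ≡ Monday — that's 2112's doomsday.
In May the doomsday date is May 9.
May 6 is 3 days before May 9; 3 mod 7 = 3, so Monday − 3 = Friday.
1478 mod 7 = 1, so 1478 days after a Friday is Friday + 1 = Saturday.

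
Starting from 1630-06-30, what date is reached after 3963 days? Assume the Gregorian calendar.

+365 (one year) → Jun 30, 1631 (3598 left).
+366 (one year; includes Feb 29, 1632) → Jun 30, 1632 (3232 left).
+365 (one year) → Jun 30, 1633 (2867 left).
+365 (one year) → Jun 30, 1634 (2502 left).
+365 (one year) → Jun 30, 1635 (2137 left).
+366 (one year; includes Feb 29, 1636) → Jun 30, 1636 (1771 left).
+365 (one year) → Jun 30, 1637 (1406 left).
+365 (one year) → Jun 30, 1638 (1041 left).
+365 (one year) → Jun 30, 1639 (676 left).
+366 (one year; includes Feb 29, 1640) → Jun 30, 1640 (310 left).
Jun has 30 days: +1 → Jul 1, 1640 (309 left).
Jul has 31 days: +31 → Aug 1, 1640 (278 left).
Aug has 31 days: +31 → Sep 1, 1640 (247 left).
Sep has 30 days: +30 → Oct 1, 1640 (217 left).
Oct has 31 days: +31 → Nov 1, 1640 (186 left).
Nov has 30 days: +30 → Dec 1, 1640 (156 left).
Dec has 31 days: +31 → Jan 1, 1641 (125 left).
Jan has 31 days: +31 → Feb 1, 1641 (94 left).
Feb has 28 days: +28 → Mar 1, 1641 (66 left).
Mar has 31 days: +31 → Apr 1, 1641 (35 left).
Apr has 30 days: +30 → May 1, 1641 (5 left).
+5 → May 6, 1641.

May 6, 1641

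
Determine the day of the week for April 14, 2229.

Doomsday rule: the anchor day for the 2200s is Friday. For year 29: 29÷12 = 2 r 5, and 5÷4 = 1, so 2+5+1 = 8.
Friday + 8 ≡ Saturday — that's 2229's doomsday.
In April the doomsday date is Apr 4.
Apr 14 is 10 days after Apr 4; 10 mod 7 = 3, so Saturday + 3 = Tuesday.

Tuesday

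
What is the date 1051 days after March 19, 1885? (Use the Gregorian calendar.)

February 3, 1888

+365 (one year) → Mar 19, 1886 (686 left).
+365 (one year) → Mar 19, 1887 (321 left).
Mar has 31 days: +13 → Apr 1, 1887 (308 left).
Apr has 30 days: +30 → May 1, 1887 (278 left).
May has 31 days: +31 → Jun 1, 1887 (247 left).
Jun has 30 days: +30 → Jul 1, 1887 (217 left).
Jul has 31 days: +31 → Aug 1, 1887 (186 left).
Aug has 31 days: +31 → Sep 1, 1887 (155 left).
Sep has 30 days: +30 → Oct 1, 1887 (125 left).
Oct has 31 days: +31 → Nov 1, 1887 (94 left).
Nov has 30 days: +30 → Dec 1, 1887 (64 left).
Dec has 31 days: +31 → Jan 1, 1888 (33 left).
Jan has 31 days: +31 → Feb 1, 1888 (2 left).
+2 → Feb 3, 1888.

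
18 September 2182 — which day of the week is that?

Wednesday

Doomsday rule: the anchor day for the 2100s is Sunday. For year 82: 82÷12 = 6 r 10, and 10÷4 = 2, so 6+10+2 = 18.
Sunday + 18 ≡ Thursday — that's 2182's doomsday.
In September the doomsday date is Sep 5.
Sep 18 is 13 days after Sep 5; 13 mod 7 = 6, so Thursday + 6 = Wednesday.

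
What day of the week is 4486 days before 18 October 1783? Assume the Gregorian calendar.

First find the weekday of Oct 18, 1783. Doomsday rule: the anchor day for the 1700s is Sunday. For year 83: 83÷12 = 6 r 11, and 11÷4 = 2, so 6+11+2 = 19.
Sunday + 19 ≡ Friday — that's 1783's doomsday.
In October the doomsday date is Oct 10.
Oct 18 is 8 days after Oct 10; 8 mod 7 = 1, so Friday + 1 = Saturday.
4486 mod 7 = 6, so 4486 days before a Saturday is Saturday − 6 = Sunday.

Sunday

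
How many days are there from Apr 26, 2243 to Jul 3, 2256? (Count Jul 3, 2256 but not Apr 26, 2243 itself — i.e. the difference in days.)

Apr 26, 2243 → Apr 26, 2244: 366 days (Feb 29, 2244 is in that span).
Apr 26, 2244 → Apr 26, 2245: 365 days.
Apr 26, 2245 → Apr 26, 2246: 365 days.
Apr 26, 2246 → Apr 26, 2247: 365 days.
Apr 26, 2247 → Apr 26, 2248: 366 days (Feb 29, 2248 is in that span).
Apr 26, 2248 → Apr 26, 2249: 365 days.
Apr 26, 2249 → Apr 26, 2250: 365 days.
Apr 26, 2250 → Apr 26, 2251: 365 days.
Apr 26, 2251 → Apr 26, 2252: 366 days (Feb 29, 2252 is in that span).
Apr 26, 2252 → Apr 26, 2253: 365 days.
Apr 26, 2253 → Apr 26, 2254: 365 days.
Apr 26, 2254 → Apr 26, 2255: 365 days.
Apr 26, 2255 → Apr 26, 2256: 366 days (Feb 29, 2256 is in that span).
Apr 26, 2256 → May 26, 2256: 30 days (April has 30).
May 26, 2256 → Jun 26, 2256: 31 days (May has 31).
Jun 26, 2256 → Jul 3, 2256: 7 days.
Total: 4817 days.

4817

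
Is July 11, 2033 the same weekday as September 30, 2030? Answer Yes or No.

From Sep 30, 2030 to Jul 11, 2033 is 1015 days.
1015 mod 7 = 0, so they are the same weekday.
(Sep 30, 2030 is a Monday; Jul 11, 2033 is a Monday.)

Yes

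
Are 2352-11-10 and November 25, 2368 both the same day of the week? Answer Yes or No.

Yes

From Nov 10, 2352 to Nov 25, 2368 is 5859 days.
5859 mod 7 = 0, so they are the same weekday.
(Nov 10, 2352 is a Monday; Nov 25, 2368 is a Monday.)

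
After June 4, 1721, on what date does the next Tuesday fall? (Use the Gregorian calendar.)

Jun 4, 1721 is a Wednesday.
From Wednesday to the next Tuesday is 6 days.
Jun 4, 1721 + 6 = Jun 10, 1721.

June 10, 1721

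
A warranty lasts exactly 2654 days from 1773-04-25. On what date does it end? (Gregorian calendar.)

July 31, 1780

+365 (one year) → Apr 25, 1774 (2289 left).
+365 (one year) → Apr 25, 1775 (1924 left).
+366 (one year; includes Feb 29, 1776) → Apr 25, 1776 (1558 left).
+365 (one year) → Apr 25, 1777 (1193 left).
+365 (one year) → Apr 25, 1778 (828 left).
+365 (one year) → Apr 25, 1779 (463 left).
+366 (one year; includes Feb 29, 1780) → Apr 25, 1780 (97 left).
Apr has 30 days: +6 → May 1, 1780 (91 left).
May has 31 days: +31 → Jun 1, 1780 (60 left).
Jun has 30 days: +30 → Jul 1, 1780 (30 left).
+30 → Jul 31, 1780.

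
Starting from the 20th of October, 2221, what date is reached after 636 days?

+365 (one year) → Oct 20, 2222 (271 left).
Oct has 31 days: +12 → Nov 1, 2222 (259 left).
Nov has 30 days: +30 → Dec 1, 2222 (229 left).
Dec has 31 days: +31 → Jan 1, 2223 (198 left).
Jan has 31 days: +31 → Feb 1, 2223 (167 left).
Feb has 28 days: +28 → Mar 1, 2223 (139 left).
Mar has 31 days: +31 → Apr 1, 2223 (108 left).
Apr has 30 days: +30 → May 1, 2223 (78 left).
May has 31 days: +31 → Jun 1, 2223 (47 left).
Jun has 30 days: +30 → Jul 1, 2223 (17 left).
+17 → Jul 18, 2223.

July 18, 2223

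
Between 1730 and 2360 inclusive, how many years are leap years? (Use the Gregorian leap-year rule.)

153

Multiples of 4 in [1730,2360]: 158.
Of those, multiples of 100: 6 (not leap unless ÷400).
Multiples of 400: 1.
Leap years = 158 − 6 + 1 = 153.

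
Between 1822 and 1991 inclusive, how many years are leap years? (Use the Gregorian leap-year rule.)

41

Multiples of 4 in [1822,1991]: 42.
Of those, multiples of 100: 1 (not leap unless ÷400).
Multiples of 400: 0.
Leap years = 42 − 1 + 0 = 41.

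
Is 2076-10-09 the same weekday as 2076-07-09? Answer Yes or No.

From Jul 9, 2076 to Oct 9, 2076 is 92 days.
92 mod 7 = 1, so they are different weekdays.
(Jul 9, 2076 is a Thursday; Oct 9, 2076 is a Friday.)

No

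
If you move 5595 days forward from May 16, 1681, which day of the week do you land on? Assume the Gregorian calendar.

May 16, 1681 is a Friday.
5595 mod 7 = 2, so 5595 days after a Friday is Friday + 2 = Sunday.

Sunday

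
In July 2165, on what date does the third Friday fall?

July 19, 2165

July 1, 2165 is a Monday.
The first Friday is therefore July 5 (4 days later).
The third Friday is 5 + 2×7 = July 19.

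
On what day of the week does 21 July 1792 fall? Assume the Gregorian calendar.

Saturday

Doomsday rule: the anchor day for the 1700s is Sunday. For year 92: 92÷12 = 7 r 8, and 8÷4 = 2, so 7+8+2 = 17.
Sunday + 17 ≡ Wednesday — that's 1792's doomsday.
In July the doomsday date is Jul 11.
Jul 21 is 10 days after Jul 11; 10 mod 7 = 3, so Wednesday + 3 = Saturday.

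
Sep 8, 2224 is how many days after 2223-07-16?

420

Jul 16, 2223 → Jul 16, 2224: 366 days (Feb 29, 2224 is in that span).
Jul 16, 2224 → Aug 16, 2224: 31 days (July has 31).
Aug 16, 2224 → Sep 8, 2224: 23 days.
Total: 420 days.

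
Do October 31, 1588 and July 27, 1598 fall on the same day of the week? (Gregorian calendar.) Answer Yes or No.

From Oct 31, 1588 to Jul 27, 1598 is 3556 days.
3556 mod 7 = 0, so they are the same weekday.
(Oct 31, 1588 is a Monday; Jul 27, 1598 is a Monday.)

Yes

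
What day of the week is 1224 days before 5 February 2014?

Feb 5, 2014 is a Wednesday.
1224 mod 7 = 6, so 1224 days before a Wednesday is Wednesday − 6 = Thursday.

Thursday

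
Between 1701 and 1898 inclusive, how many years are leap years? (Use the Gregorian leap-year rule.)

Multiples of 4 in [1701,1898]: 49.
Of those, multiples of 100: 1 (not leap unless ÷400).
Multiples of 400: 0.
Leap years = 49 − 1 + 0 = 48.

48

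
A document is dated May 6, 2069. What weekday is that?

Monday

January 1, 2069 is a Tuesday.
Jan 1, 2069 → Feb 1, 2069: 31 days (January has 31).
Feb 1, 2069 → Mar 1, 2069: 28 days (February has 28).
Mar 1, 2069 → Apr 1, 2069: 31 days (March has 31).
Apr 1, 2069 → May 1, 2069: 30 days (April has 30).
May 1, 2069 → May 6, 2069: 5 days.
Total: 125 days.
125 mod 7 = 6, so Tuesday + 6 = Monday.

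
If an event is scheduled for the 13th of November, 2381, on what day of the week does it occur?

Friday

Doomsday rule: the anchor day for the 2300s is Wednesday. For year 81: 81÷12 = 6 r 9, and 9÷4 = 2, so 6+9+2 = 17.
Wednesday + 17 ≡ Saturday — that's 2381's doomsday.
In November the doomsday date is Nov 7.
Nov 13 is 6 days after Nov 7; 6 mod 7 = 6, so Saturday + 6 = Friday.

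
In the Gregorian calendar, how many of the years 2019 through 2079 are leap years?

Multiples of 4 in [2019,2079]: 15.
Of those, multiples of 100: 0 (not leap unless ÷400).
Multiples of 400: 0.
Leap years = 15 − 0 + 0 = 15.

15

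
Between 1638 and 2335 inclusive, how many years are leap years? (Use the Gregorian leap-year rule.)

Multiples of 4 in [1638,2335]: 174.
Of those, multiples of 100: 7 (not leap unless ÷400).
Multiples of 400: 1.
Leap years = 174 − 7 + 1 = 168.

168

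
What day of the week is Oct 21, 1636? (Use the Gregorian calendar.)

Tuesday

Doomsday rule: the anchor day for the 1600s is Tuesday. For year 36: 36÷12 = 3 r 0, and 0÷4 = 0, so 3+0+0 = 3.
Tuesday + 3 ≡ Friday — that's 1636's doomsday.
In October the doomsday date is Oct 10.
Oct 21 is 11 days after Oct 10; 11 mod 7 = 4, so Friday + 4 = Tuesday.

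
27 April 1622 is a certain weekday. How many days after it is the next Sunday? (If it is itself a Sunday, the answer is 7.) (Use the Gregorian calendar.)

Apr 27, 1622 is a Wednesday.
From Wednesday to the next Sunday is 4 days.

4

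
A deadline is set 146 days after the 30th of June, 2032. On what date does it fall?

Jun has 30 days: +1 → Jul 1, 2032 (145 left).
Jul has 31 days: +31 → Aug 1, 2032 (114 left).
Aug has 31 days: +31 → Sep 1, 2032 (83 left).
Sep has 30 days: +30 → Oct 1, 2032 (53 left).
Oct has 31 days: +31 → Nov 1, 2032 (22 left).
+22 → Nov 23, 2032.

November 23, 2032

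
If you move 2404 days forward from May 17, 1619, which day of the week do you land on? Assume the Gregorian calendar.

Monday

May 17, 1619 is a Friday.
2404 mod 7 = 3, so 2404 days after a Friday is Friday + 3 = Monday.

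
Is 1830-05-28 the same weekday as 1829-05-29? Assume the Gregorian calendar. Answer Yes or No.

Yes

From May 29, 1829 to May 28, 1830 is 364 days.
364 mod 7 = 0, so they are the same weekday.
(May 29, 1829 is a Friday; May 28, 1830 is a Friday.)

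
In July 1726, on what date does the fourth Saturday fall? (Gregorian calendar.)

July 27, 1726

July 1, 1726 is a Monday.
The first Saturday is therefore July 6 (5 days later).
The fourth Saturday is 6 + 3×7 = July 27.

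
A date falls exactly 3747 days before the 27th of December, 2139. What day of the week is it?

Friday

First find the weekday of Dec 27, 2139. Doomsday rule: the anchor day for the 2100s is Sunday. For year 39: 39÷12 = 3 r 3, and 3÷4 = 0, so 3+3+0 = 6.
Sunday + 6 ≡ Saturday — that's 2139's doomsday.
In December the doomsday date is Dec 12.
Dec 27 is 15 days after Dec 12; 15 mod 7 = 1, so Saturday + 1 = Sunday.
3747 mod 7 = 2, so 3747 days before a Sunday is Sunday − 2 = Friday.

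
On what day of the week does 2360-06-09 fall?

Doomsday rule: the anchor day for the 2300s is Wednesday. For year 60: 60÷12 = 5 r 0, and 0÷4 = 0, so 5+0+0 = 5.
Wednesday + 5 ≡ Monday — that's 2360's doomsday.
In June the doomsday date is Jun 6.
Jun 9 is 3 days after Jun 6; 3 mod 7 = 3, so Monday + 3 = Thursday.

Thursday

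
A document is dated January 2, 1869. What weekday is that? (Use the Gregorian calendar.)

Saturday

Doomsday rule: the anchor day for the 1800s is Friday. For year 69: 69÷12 = 5 r 9, and 9÷4 = 2, so 5+9+2 = 16.
Friday + 16 ≡ Sunday — that's 1869's doomsday.
In January the doomsday date is Jan 3 (1869 is not a leap year).
Jan 2 is 1 day before Jan 3; 1 mod 7 = 1, so Sunday − 1 = Saturday.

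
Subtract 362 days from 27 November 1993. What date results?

November 30, 1992

−27 → Oct 31, 1993 (end of Oct, 31 days; 335 left).
−31 → Sep 30, 1993 (end of Sep, 30 days; 304 left).
−30 → Aug 31, 1993 (end of Aug, 31 days; 274 left).
−31 → Jul 31, 1993 (end of Jul, 31 days; 243 left).
−31 → Jun 30, 1993 (end of Jun, 30 days; 212 left).
−30 → May 31, 1993 (end of May, 31 days; 182 left).
−31 → Apr 30, 1993 (end of Apr, 30 days; 151 left).
−30 → Mar 31, 1993 (end of Mar, 31 days; 121 left).
−31 → Feb 28, 1993 (end of Feb, 28 days; 90 left).
−28 → Jan 31, 1993 (end of Jan, 31 days; 62 left).
−31 → Dec 31, 1992 (end of Dec, 31 days; 31 left).
−31 → Nov 30, 1992 (end of Nov, 30 days; 0 left).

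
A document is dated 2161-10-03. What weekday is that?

Doomsday rule: the anchor day for the 2100s is Sunday. For year 61: 61÷12 = 5 r 1, and 1÷4 = 0, so 5+1+0 = 6.
Sunday + 6 ≡ Saturday — that's 2161's doomsday.
In October the doomsday date is Oct 10.
Oct 3 is 7 days before Oct 10; 7 mod 7 = 0, so Saturday − 0 = Saturday.

Saturday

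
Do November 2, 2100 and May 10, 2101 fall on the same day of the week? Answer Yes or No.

From Nov 2, 2100 to May 10, 2101 is 189 days.
189 mod 7 = 0, so they are the same weekday.
(Nov 2, 2100 is a Tuesday; May 10, 2101 is a Tuesday.)

Yes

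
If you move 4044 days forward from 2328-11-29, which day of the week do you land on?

Tuesday

Nov 29, 2328 is a Thursday.
4044 mod 7 = 5, so 4044 days after a Thursday is Thursday + 5 = Tuesday.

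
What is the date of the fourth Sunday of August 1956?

August 1, 1956 is a Wednesday.
The first Sunday is therefore August 5 (4 days later).
The fourth Sunday is 5 + 3×7 = August 26.

August 26, 1956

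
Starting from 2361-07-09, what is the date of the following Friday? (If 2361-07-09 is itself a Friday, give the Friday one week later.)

Jul 9, 2361 is a Sunday.
From Sunday to the next Friday is 5 days.
Jul 9, 2361 + 5 = Jul 14, 2361.

July 14, 2361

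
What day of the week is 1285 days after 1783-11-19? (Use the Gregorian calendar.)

Sunday

First find the weekday of Nov 19, 1783. Doomsday rule: the anchor day for the 1700s is Sunday. For year 83: 83÷12 = 6 r 11, and 11÷4 = 2, so 6+11+2 = 19.
Sunday + 19 ≡ Friday — that's 1783's doomsday.
In November the doomsday date is Nov 7.
Nov 19 is 12 days after Nov 7; 12 mod 7 = 5, so Friday + 5 = Wednesday.
1285 mod 7 = 4, so 1285 days after a Wednesday is Wednesday + 4 = Sunday.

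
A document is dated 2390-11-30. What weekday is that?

Friday

Doomsday rule: the anchor day for the 2300s is Wednesday. For year 90: 90÷12 = 7 r 6, and 6÷4 = 1, so 7+6+1 = 14.
Wednesday + 14 ≡ Wednesday — that's 2390's doomsday.
In November the doomsday date is Nov 7.
Nov 30 is 23 days after Nov 7; 23 mod 7 = 2, so Wednesday + 2 = Friday.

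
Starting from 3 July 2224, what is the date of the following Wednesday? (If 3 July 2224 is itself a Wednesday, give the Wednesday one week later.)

July 7, 2224

Jul 3, 2224 is a Saturday.
From Saturday to the next Wednesday is 4 days.
Jul 3, 2224 + 4 = Jul 7, 2224.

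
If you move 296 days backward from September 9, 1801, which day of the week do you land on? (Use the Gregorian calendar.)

Monday

First find the weekday of Sep 9, 1801. Doomsday rule: the anchor day for the 1800s is Friday. For year 01: 1÷12 = 0 r 1, and 1÷4 = 0, so 0+1+0 = 1.
Friday + 1 ≡ Saturday — that's 1801's doomsday.
In September the doomsday date is Sep 5.
Sep 9 is 4 days after Sep 5; 4 mod 7 = 4, so Saturday + 4 = Wednesday.
296 mod 7 = 2, so 296 days before a Wednesday is Wednesday − 2 = Monday.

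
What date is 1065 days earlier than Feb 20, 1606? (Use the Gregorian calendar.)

−365 (one year) → Feb 20, 1605 (700 left).
−366 (one year; includes Feb 29, 1604) → Feb 20, 1604 (334 left).
−20 → Jan 31, 1604 (end of Jan, 31 days; 314 left).
−31 → Dec 31, 1603 (end of Dec, 31 days; 283 left).
−31 → Nov 30, 1603 (end of Nov, 30 days; 252 left).
−30 → Oct 31, 1603 (end of Oct, 31 days; 222 left).
−31 → Sep 30, 1603 (end of Sep, 30 days; 191 left).
−30 → Aug 31, 1603 (end of Aug, 31 days; 161 left).
−31 → Jul 31, 1603 (end of Jul, 31 days; 130 left).
−31 → Jun 30, 1603 (end of Jun, 30 days; 99 left).
−30 → May 31, 1603 (end of May, 31 days; 69 left).
−31 → Apr 30, 1603 (end of Apr, 30 days; 38 left).
−30 → Mar 31, 1603 (end of Mar, 31 days; 8 left).
−8 → Mar 23, 1603.

March 23, 1603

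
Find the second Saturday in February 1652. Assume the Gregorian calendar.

February 1, 1652 is a Thursday.
The first Saturday is therefore February 3 (2 days later).
The second Saturday is 3 + 1×7 = February 10.

February 10, 1652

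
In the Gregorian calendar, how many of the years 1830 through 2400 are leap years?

Multiples of 4 in [1830,2400]: 143.
Of those, multiples of 100: 6 (not leap unless ÷400).
Multiples of 400: 2.
Leap years = 143 − 6 + 2 = 139.

139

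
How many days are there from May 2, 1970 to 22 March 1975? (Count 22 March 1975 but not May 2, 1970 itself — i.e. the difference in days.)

May 2, 1970 → May 2, 1971: 365 days.
May 2, 1971 → May 2, 1972: 366 days (Feb 29, 1972 is in that span).
May 2, 1972 → May 2, 1973: 365 days.
May 2, 1973 → May 2, 1974: 365 days.
May 2, 1974 → Jun 2, 1974: 31 days (May has 31).
Jun 2, 1974 → Jul 2, 1974: 30 days (June has 30).
Jul 2, 1974 → Aug 2, 1974: 31 days (July has 31).
Aug 2, 1974 → Sep 2, 1974: 31 days (August has 31).
Sep 2, 1974 → Oct 2, 1974: 30 days (September has 30).
Oct 2, 1974 → Nov 2, 1974: 31 days (October has 31).
Nov 2, 1974 → Dec 2, 1974: 30 days (November has 30).
Dec 2, 1974 → Jan 2, 1975: 31 days (December has 31).
Jan 2, 1975 → Feb 2, 1975: 31 days (January has 31).
Feb 2, 1975 → Mar 2, 1975: 28 days (February has 28).
Mar 2, 1975 → Mar 22, 1975: 20 days.
Total: 1785 days.

1785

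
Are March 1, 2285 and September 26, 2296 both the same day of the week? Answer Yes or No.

From Mar 1, 2285 to Sep 26, 2296 is 4227 days.
4227 mod 7 = 6, so they are different weekdays.
(Mar 1, 2285 is a Sunday; Sep 26, 2296 is a Saturday.)

No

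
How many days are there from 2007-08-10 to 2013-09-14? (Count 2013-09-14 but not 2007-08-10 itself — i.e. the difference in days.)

2227

Aug 10, 2007 → Aug 10, 2008: 366 days (Feb 29, 2008 is in that span).
Aug 10, 2008 → Aug 10, 2009: 365 days.
Aug 10, 2009 → Aug 10, 2010: 365 days.
Aug 10, 2010 → Aug 10, 2011: 365 days.
Aug 10, 2011 → Aug 10, 2012: 366 days (Feb 29, 2012 is in that span).
Aug 10, 2012 → Sep 10, 2012: 31 days (August has 31).
Sep 10, 2012 → Oct 10, 2012: 30 days (September has 30).
Oct 10, 2012 → Nov 10, 2012: 31 days (October has 31).
Nov 10, 2012 → Dec 10, 2012: 30 days (November has 30).
Dec 10, 2012 → Jan 10, 2013: 31 days (December has 31).
Jan 10, 2013 → Feb 10, 2013: 31 days (January has 31).
Feb 10, 2013 → Mar 10, 2013: 28 days (February has 28).
Mar 10, 2013 → Apr 10, 2013: 31 days (March has 31).
Apr 10, 2013 → May 10, 2013: 30 days (April has 30).
May 10, 2013 → Jun 10, 2013: 31 days (May has 31).
Jun 10, 2013 → Jul 10, 2013: 30 days (June has 30).
Jul 10, 2013 → Aug 10, 2013: 31 days (July has 31).
Aug 10, 2013 → Sep 10, 2013: 31 days (August has 31).
Sep 10, 2013 → Sep 14, 2013: 4 days.
Total: 2227 days.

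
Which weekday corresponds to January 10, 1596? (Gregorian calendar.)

Doomsday rule: the anchor day for the 1500s is Wednesday. For year 96: 96÷12 = 8 r 0, and 0÷4 = 0, so 8+0+0 = 8.
Wednesday + 8 ≡ Thursday — that's 1596's doomsday.
In January the doomsday date is Jan 4 (1596 is a leap year (divisible by 4)).
Jan 10 is 6 days after Jan 4; 6 mod 7 = 6, so Thursday + 6 = Wednesday.

Wednesday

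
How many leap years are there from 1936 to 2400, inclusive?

114

Multiples of 4 in [1936,2400]: 117.
Of those, multiples of 100: 5 (not leap unless ÷400).
Multiples of 400: 2.
Leap years = 117 − 5 + 2 = 114.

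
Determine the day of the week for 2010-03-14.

Sunday

Doomsday rule: the anchor day for the 2000s is Tuesday. For year 10: 10÷12 = 0 r 10, and 10÷4 = 2, so 0+10+2 = 12.
Tuesday + 12 ≡ Sunday — that's 2010's doomsday.
In March the doomsday date is Mar 14.
Mar 14 is the doomsday itself: Sunday.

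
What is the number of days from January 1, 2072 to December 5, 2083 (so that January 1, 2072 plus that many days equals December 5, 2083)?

4356

Jan 1, 2072 → Jan 1, 2073: 366 days (Feb 29, 2072 is in that span).
Jan 1, 2073 → Jan 1, 2074: 365 days.
Jan 1, 2074 → Jan 1, 2075: 365 days.
Jan 1, 2075 → Jan 1, 2076: 365 days.
Jan 1, 2076 → Jan 1, 2077: 366 days (Feb 29, 2076 is in that span).
Jan 1, 2077 → Jan 1, 2078: 365 days.
Jan 1, 2078 → Jan 1, 2079: 365 days.
Jan 1, 2079 → Jan 1, 2080: 365 days.
Jan 1, 2080 → Jan 1, 2081: 366 days (Feb 29, 2080 is in that span).
Jan 1, 2081 → Jan 1, 2082: 365 days.
Jan 1, 2082 → Jan 1, 2083: 365 days.
Jan 1, 2083 → Feb 1, 2083: 31 days (January has 31).
Feb 1, 2083 → Mar 1, 2083: 28 days (February has 28).
Mar 1, 2083 → Apr 1, 2083: 31 days (March has 31).
Apr 1, 2083 → May 1, 2083: 30 days (April has 30).
May 1, 2083 → Jun 1, 2083: 31 days (May has 31).
Jun 1, 2083 → Jul 1, 2083: 30 days (June has 30).
Jul 1, 2083 → Aug 1, 2083: 31 days (July has 31).
Aug 1, 2083 → Sep 1, 2083: 31 days (August has 31).
Sep 1, 2083 → Oct 1, 2083: 30 days (September has 30).
Oct 1, 2083 → Nov 1, 2083: 31 days (October has 31).
Nov 1, 2083 → Dec 1, 2083: 30 days (November has 30).
Dec 1, 2083 → Dec 5, 2083: 4 days.
Total: 4356 days.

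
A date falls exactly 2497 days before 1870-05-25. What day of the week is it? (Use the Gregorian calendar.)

Friday

May 25, 1870 is a Wednesday.
2497 mod 7 = 5, so 2497 days before a Wednesday is Wednesday − 5 = Friday.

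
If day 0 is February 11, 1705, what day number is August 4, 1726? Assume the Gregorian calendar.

7844

Feb 11, 1705 → Feb 11, 1706: 365 days.
Feb 11, 1706 → Feb 11, 1707: 365 days.
Feb 11, 1707 → Feb 11, 1708: 365 days.
Feb 11, 1708 → Feb 11, 1709: 366 days (Feb 29, 1708 is in that span).
Feb 11, 1709 → Feb 11, 1710: 365 days.
Feb 11, 1710 → Feb 11, 1711: 365 days.
Feb 11, 1711 → Feb 11, 1712: 365 days.
Feb 11, 1712 → Feb 11, 1713: 366 days (Feb 29, 1712 is in that span).
Feb 11, 1713 → Feb 11, 1714: 365 days.
Feb 11, 1714 → Feb 11, 1715: 365 days.
Feb 11, 1715 → Feb 11, 1716: 365 days.
Feb 11, 1716 → Feb 11, 1717: 366 days (Feb 29, 1716 is in that span).
Feb 11, 1717 → Feb 11, 1718: 365 days.
Feb 11, 1718 → Feb 11, 1719: 365 days.
Feb 11, 1719 → Feb 11, 1720: 365 days.
Feb 11, 1720 → Feb 11, 1721: 366 days (Feb 29, 1720 is in that span).
Feb 11, 1721 → Feb 11, 1722: 365 days.
Feb 11, 1722 → Feb 11, 1723: 365 days.
Feb 11, 1723 → Feb 11, 1724: 365 days.
Feb 11, 1724 → Feb 11, 1725: 366 days (Feb 29, 1724 is in that span).
Feb 11, 1725 → Feb 11, 1726: 365 days.
Feb 11, 1726 → Mar 11, 1726: 28 days (February has 28).
Mar 11, 1726 → Apr 11, 1726: 31 days (March has 31).
Apr 11, 1726 → May 11, 1726: 30 days (April has 30).
May 11, 1726 → Jun 11, 1726: 31 days (May has 31).
Jun 11, 1726 → Jul 11, 1726: 30 days (June has 30).
Jul 11, 1726 → Aug 4, 1726: 24 days.
Total: 7844 days.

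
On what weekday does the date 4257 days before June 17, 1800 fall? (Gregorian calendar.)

Jun 17, 1800 is a Tuesday.
4257 mod 7 = 1, so 4257 days before a Tuesday is Tuesday − 1 = Monday.

Monday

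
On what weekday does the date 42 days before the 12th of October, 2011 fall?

Wednesday

Oct 12, 2011 is a Wednesday.
42 mod 7 = 0, so 42 days before a Wednesday is Wednesday − 0 = Wednesday.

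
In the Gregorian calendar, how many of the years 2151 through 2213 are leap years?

Multiples of 4 in [2151,2213]: 16.
Of those, multiples of 100: 1 (not leap unless ÷400).
Multiples of 400: 0.
Leap years = 16 − 1 + 0 = 15.

15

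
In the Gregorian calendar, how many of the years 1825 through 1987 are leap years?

Multiples of 4 in [1825,1987]: 40.
Of those, multiples of 100: 1 (not leap unless ÷400).
Multiples of 400: 0.
Leap years = 40 − 1 + 0 = 39.

39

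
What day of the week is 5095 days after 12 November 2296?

Nov 12, 2296 is a Thursday.
5095 mod 7 = 6, so 5095 days after a Thursday is Thursday + 6 = Wednesday.

Wednesday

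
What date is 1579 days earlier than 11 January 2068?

September 15, 2063

−365 (one year) → Jan 11, 2067 (1214 left).
−365 (one year) → Jan 11, 2066 (849 left).
−365 (one year) → Jan 11, 2065 (484 left).
−366 (one year; includes Feb 29, 2064) → Jan 11, 2064 (118 left).
−11 → Dec 31, 2063 (end of Dec, 31 days; 107 left).
−31 → Nov 30, 2063 (end of Nov, 30 days; 76 left).
−30 → Oct 31, 2063 (end of Oct, 31 days; 46 left).
−31 → Sep 30, 2063 (end of Sep, 30 days; 15 left).
−15 → Sep 15, 2063.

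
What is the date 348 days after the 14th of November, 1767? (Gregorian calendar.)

Nov has 30 days: +17 → Dec 1, 1767 (331 left).
Dec has 31 days: +31 → Jan 1, 1768 (300 left).
Jan has 31 days: +31 → Feb 1, 1768 (269 left).
Feb has 29 days: +29 → Mar 1, 1768 (240 left).
Mar has 31 days: +31 → Apr 1, 1768 (209 left).
Apr has 30 days: +30 → May 1, 1768 (179 left).
May has 31 days: +31 → Jun 1, 1768 (148 left).
Jun has 30 days: +30 → Jul 1, 1768 (118 left).
Jul has 31 days: +31 → Aug 1, 1768 (87 left).
Aug has 31 days: +31 → Sep 1, 1768 (56 left).
Sep has 30 days: +30 → Oct 1, 1768 (26 left).
+26 → Oct 27, 1768.

October 27, 1768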